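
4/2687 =4/2687=0.00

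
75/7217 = 75/7217 = 0.01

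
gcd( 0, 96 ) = 96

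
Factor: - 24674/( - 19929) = 26/21 = 2^1 * 3^( - 1)*7^ ( - 1)*13^1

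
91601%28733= 5402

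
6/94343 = 6/94343 = 0.00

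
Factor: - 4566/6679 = - 2^1*3^1 * 761^1*6679^( - 1 )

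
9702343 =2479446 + 7222897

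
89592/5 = 17918 + 2/5 = 17918.40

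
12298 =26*473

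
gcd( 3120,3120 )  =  3120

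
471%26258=471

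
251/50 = 5 + 1/50 = 5.02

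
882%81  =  72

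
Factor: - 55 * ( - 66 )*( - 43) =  - 2^1*3^1*5^1*11^2 * 43^1=-  156090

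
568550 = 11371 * 50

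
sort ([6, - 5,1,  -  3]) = [ - 5, - 3  ,  1, 6 ]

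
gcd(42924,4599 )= 1533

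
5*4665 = 23325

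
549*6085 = 3340665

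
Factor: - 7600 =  -2^4*5^2*19^1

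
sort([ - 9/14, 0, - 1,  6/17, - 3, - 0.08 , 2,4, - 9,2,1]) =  [ - 9, - 3, - 1 ,-9/14,  -  0.08, 0, 6/17,  1, 2,2, 4 ] 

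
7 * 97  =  679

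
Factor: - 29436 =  - 2^2*3^1*11^1*223^1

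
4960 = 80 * 62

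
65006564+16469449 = 81476013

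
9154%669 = 457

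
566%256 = 54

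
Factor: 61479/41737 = 3^5*11^1*23^1*41737^( - 1)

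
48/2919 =16/973 = 0.02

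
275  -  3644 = - 3369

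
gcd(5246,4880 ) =122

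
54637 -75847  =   - 21210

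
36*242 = 8712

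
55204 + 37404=92608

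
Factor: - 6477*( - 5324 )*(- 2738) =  - 2^3  *3^1*11^3*17^1*37^2*127^1  =  - 94415954424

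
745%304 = 137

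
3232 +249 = 3481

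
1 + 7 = 8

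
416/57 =7 + 17/57 = 7.30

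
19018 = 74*257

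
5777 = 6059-282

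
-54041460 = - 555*97372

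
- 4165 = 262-4427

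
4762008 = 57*83544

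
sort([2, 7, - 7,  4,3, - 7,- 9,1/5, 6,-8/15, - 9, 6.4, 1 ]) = [  -  9,  -  9 ,-7 ,-7, - 8/15,1/5, 1,2,3 , 4, 6,  6.4, 7]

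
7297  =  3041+4256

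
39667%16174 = 7319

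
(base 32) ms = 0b1011011100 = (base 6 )3220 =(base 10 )732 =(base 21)1di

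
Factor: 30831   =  3^1*43^1*239^1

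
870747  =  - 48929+919676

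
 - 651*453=- 294903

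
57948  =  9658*6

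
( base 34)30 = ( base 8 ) 146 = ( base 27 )3l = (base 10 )102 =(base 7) 204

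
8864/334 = 26 + 90/167 = 26.54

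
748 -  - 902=1650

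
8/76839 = 8/76839 = 0.00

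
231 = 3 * 77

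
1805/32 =1805/32 = 56.41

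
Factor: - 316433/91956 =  - 2^ ( - 2)*3^( - 1) *13^1*79^( - 1)*97^( - 1 )*101^1*241^1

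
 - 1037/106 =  - 10 + 23/106 = -9.78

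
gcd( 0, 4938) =4938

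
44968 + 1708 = 46676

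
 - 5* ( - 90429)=452145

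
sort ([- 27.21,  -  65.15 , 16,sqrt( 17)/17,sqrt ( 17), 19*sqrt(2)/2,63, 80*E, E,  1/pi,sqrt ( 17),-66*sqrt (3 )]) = [-66*sqrt(3), - 65.15, - 27.21, sqrt( 17 ) /17 , 1/pi, E,sqrt( 17),sqrt ( 17), 19*sqrt(2)/2,  16,63 , 80*E ] 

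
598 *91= 54418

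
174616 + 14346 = 188962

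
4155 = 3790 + 365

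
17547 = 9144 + 8403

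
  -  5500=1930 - 7430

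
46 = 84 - 38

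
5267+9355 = 14622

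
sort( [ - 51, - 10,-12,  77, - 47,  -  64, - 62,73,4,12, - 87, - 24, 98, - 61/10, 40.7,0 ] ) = [ - 87,-64,  -  62,  -  51,  -  47,-24, - 12,- 10, - 61/10, 0,4, 12,40.7, 73, 77, 98 ] 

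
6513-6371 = 142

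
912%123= 51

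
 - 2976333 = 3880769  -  6857102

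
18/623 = 18/623=   0.03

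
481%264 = 217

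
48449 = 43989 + 4460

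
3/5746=3/5746 = 0.00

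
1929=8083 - 6154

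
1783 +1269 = 3052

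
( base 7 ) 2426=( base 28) 146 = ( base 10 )902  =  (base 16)386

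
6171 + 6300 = 12471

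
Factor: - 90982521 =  - 3^4*7^1*17^1*9439^1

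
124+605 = 729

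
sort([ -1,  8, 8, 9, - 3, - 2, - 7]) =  [ - 7, - 3,- 2, - 1, 8,8, 9]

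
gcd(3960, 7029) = 99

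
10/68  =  5/34 = 0.15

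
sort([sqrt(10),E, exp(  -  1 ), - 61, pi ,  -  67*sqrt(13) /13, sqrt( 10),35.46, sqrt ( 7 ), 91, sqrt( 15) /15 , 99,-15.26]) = [-61, -67*sqrt(13)/13,  -  15.26, sqrt(15)/15,exp(-1), sqrt(7),E,pi,sqrt( 10) , sqrt(10 ), 35.46,91,99]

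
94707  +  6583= 101290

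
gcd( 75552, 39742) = 2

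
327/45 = 109/15 = 7.27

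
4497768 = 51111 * 88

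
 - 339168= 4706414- 5045582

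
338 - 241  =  97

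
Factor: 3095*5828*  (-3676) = - 66306438160 = - 2^4*5^1*31^1 * 47^1 * 619^1*919^1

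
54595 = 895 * 61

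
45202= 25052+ 20150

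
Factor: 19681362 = 2^1*3^2 * 1093409^1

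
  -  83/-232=83/232  =  0.36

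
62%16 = 14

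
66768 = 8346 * 8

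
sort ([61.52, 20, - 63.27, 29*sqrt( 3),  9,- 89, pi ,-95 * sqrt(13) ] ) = [ -95*sqrt(13), - 89 , - 63.27,pi, 9 , 20, 29*sqrt( 3), 61.52 ]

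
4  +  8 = 12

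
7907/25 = 316  +  7/25=316.28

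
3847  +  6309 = 10156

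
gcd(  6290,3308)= 2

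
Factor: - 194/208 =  - 2^(-3)*13^(-1) * 97^1=- 97/104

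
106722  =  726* 147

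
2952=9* 328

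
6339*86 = 545154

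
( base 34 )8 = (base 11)8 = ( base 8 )10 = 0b1000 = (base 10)8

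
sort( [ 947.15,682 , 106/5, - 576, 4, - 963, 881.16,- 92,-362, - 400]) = [  -  963,  -  576,  -  400, - 362, - 92 , 4,106/5,682,  881.16,947.15]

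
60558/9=20186/3 = 6728.67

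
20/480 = 1/24 = 0.04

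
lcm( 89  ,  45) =4005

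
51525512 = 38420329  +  13105183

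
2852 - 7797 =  - 4945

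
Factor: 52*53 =2^2 * 13^1 * 53^1= 2756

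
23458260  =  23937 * 980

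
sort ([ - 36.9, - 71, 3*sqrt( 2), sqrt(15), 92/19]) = [ - 71, - 36.9,sqrt(15),3*sqrt(2 ) , 92/19] 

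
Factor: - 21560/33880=  -  7/11 = -  7^1*11^( - 1) 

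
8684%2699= 587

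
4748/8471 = 4748/8471 = 0.56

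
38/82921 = 38/82921=0.00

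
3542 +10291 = 13833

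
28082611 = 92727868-64645257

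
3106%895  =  421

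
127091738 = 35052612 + 92039126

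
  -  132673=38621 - 171294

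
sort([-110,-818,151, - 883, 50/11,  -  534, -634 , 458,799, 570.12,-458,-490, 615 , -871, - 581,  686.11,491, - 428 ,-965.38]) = [  -  965.38,  -  883, - 871, - 818, - 634, - 581, - 534, - 490, - 458, - 428,  -  110, 50/11, 151,458,491, 570.12, 615  ,  686.11, 799 ]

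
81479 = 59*1381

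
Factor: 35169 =3^1*19^1*617^1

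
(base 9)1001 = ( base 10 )730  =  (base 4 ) 23122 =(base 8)1332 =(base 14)3a2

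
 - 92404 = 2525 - 94929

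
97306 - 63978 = 33328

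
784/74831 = 784/74831  =  0.01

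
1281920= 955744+326176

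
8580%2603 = 771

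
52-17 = 35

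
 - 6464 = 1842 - 8306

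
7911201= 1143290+6767911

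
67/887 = 67/887 = 0.08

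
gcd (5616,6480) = 432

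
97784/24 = 4074 + 1/3  =  4074.33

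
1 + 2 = 3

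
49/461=49/461 = 0.11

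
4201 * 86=361286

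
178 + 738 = 916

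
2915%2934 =2915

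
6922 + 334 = 7256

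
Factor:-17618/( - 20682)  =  3^( - 3)*23^1 = 23/27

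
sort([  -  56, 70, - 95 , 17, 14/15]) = [ - 95, - 56, 14/15, 17,70 ]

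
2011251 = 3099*649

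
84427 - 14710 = 69717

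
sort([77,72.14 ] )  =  [ 72.14, 77 ]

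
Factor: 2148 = 2^2*3^1*179^1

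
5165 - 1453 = 3712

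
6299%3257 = 3042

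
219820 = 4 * 54955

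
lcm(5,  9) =45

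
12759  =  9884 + 2875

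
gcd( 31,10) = 1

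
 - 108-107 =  - 215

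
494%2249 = 494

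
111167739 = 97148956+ 14018783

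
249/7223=249/7223 = 0.03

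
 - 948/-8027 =948/8027 = 0.12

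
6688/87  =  76 + 76/87 = 76.87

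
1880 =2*940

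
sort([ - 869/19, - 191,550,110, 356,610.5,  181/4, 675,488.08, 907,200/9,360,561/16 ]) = [ - 191,-869/19, 200/9,561/16, 181/4,110,356 , 360,488.08,550,610.5,675,907] 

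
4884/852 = 5+52/71 = 5.73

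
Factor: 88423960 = 2^3*5^1*23^1*223^1*431^1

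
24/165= 8/55 = 0.15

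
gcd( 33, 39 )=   3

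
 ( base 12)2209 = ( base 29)4DC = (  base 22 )7gd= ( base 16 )EA9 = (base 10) 3753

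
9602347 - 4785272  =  4817075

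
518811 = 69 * 7519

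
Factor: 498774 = 2^1*3^1*97^1*857^1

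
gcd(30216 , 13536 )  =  24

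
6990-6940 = 50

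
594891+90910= 685801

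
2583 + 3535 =6118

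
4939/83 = 4939/83 = 59.51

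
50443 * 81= 4085883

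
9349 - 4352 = 4997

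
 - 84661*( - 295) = 24974995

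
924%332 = 260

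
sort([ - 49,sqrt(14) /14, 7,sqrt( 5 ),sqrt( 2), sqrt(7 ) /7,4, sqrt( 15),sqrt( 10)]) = [ - 49,sqrt ( 14)/14,sqrt( 7) /7,sqrt(2) , sqrt( 5 ), sqrt ( 10),sqrt( 15 ), 4, 7 ]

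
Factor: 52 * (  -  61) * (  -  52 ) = 164944= 2^4 * 13^2*61^1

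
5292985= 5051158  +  241827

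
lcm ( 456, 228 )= 456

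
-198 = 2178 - 2376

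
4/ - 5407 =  - 4/5407 = - 0.00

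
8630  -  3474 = 5156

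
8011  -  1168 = 6843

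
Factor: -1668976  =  -2^4*104311^1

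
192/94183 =192/94183 = 0.00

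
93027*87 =8093349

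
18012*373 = 6718476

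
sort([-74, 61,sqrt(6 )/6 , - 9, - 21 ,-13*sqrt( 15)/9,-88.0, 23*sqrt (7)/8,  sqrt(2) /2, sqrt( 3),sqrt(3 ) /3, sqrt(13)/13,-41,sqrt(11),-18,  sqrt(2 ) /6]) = [ - 88.0,-74,-41,-21,-18, - 9, - 13 * sqrt(15) /9, sqrt( 2)/6,sqrt( 13) /13,sqrt( 6)/6,sqrt(3)/3,sqrt( 2)/2,sqrt(3),  sqrt( 11), 23* sqrt(7)/8,  61 ] 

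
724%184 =172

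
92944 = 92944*1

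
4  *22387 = 89548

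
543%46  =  37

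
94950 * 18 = 1709100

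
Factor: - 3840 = - 2^8*3^1*5^1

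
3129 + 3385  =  6514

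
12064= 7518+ 4546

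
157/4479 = 157/4479 = 0.04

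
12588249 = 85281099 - 72692850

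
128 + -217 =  - 89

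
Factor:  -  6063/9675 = - 47/75 = - 3^( - 1)*5^( - 2) * 47^1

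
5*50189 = 250945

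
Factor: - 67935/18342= - 2^( - 1 )*3^(-1 )*5^1*7^1 * 647^1*1019^(  -  1) = - 22645/6114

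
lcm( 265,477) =2385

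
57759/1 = 57759 = 57759.00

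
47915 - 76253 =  - 28338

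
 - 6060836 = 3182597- 9243433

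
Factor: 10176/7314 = 32/23=2^5*23^( - 1)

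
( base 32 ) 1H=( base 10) 49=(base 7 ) 100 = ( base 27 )1m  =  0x31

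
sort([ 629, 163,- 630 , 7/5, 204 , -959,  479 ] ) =[-959,  -  630 , 7/5, 163,204, 479,629 ]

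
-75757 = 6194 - 81951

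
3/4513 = 3/4513 = 0.00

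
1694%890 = 804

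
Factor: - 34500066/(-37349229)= 11500022/12449743= 2^1*1153^1*3373^( -1)*3691^(-1) * 4987^1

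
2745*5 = 13725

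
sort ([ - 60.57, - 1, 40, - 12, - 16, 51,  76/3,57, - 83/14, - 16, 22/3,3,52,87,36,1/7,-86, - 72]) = [ - 86, - 72, - 60.57, - 16, - 16, - 12, - 83/14, - 1,1/7,3,  22/3,76/3 , 36, 40,51,52,57,87] 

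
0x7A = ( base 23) 57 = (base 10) 122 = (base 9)145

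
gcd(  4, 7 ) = 1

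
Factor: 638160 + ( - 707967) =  - 3^1*23269^1 = -  69807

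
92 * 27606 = 2539752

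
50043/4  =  12510+3/4 = 12510.75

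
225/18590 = 45/3718 = 0.01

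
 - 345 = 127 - 472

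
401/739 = 401/739 = 0.54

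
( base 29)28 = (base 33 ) 20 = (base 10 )66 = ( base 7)123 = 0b1000010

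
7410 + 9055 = 16465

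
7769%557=528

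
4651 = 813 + 3838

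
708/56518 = 354/28259 = 0.01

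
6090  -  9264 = -3174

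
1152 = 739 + 413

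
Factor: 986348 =2^2*11^1*29^1 * 773^1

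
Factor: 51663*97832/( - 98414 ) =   -  2^2*3^1*7^1*17^1*1013^1*1747^1*49207^( - 1 )= - 2527147308/49207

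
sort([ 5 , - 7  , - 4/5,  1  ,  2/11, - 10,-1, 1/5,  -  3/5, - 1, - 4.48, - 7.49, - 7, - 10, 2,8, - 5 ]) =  [  -  10 , - 10, - 7.49,- 7 , - 7, - 5, - 4.48, - 1,-1, - 4/5, - 3/5,  2/11, 1/5,  1,2, 5,8 ] 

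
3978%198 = 18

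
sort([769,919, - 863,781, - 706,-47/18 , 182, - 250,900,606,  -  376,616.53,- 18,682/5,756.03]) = [ - 863,  -  706,-376, - 250, - 18, - 47/18,682/5,182,606,  616.53, 756.03,769,781, 900,  919 ] 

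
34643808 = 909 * 38112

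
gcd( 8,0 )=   8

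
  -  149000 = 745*(  -  200)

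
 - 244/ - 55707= 244/55707 =0.00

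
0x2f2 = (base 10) 754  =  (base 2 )1011110010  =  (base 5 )11004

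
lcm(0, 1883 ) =0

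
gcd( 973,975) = 1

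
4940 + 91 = 5031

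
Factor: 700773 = 3^1*233591^1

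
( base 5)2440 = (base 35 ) ak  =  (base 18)12a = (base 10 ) 370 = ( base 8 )562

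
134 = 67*2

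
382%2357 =382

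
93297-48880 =44417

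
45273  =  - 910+46183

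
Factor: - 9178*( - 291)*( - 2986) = - 7975002828 =-2^2 * 3^1*13^1*97^1*353^1*1493^1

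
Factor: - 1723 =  - 1723^1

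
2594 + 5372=7966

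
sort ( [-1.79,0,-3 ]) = [ - 3, - 1.79 , 0]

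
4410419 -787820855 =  - 783410436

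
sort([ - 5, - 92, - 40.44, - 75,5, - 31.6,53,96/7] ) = [ - 92,-75, - 40.44, - 31.6,- 5, 5,96/7, 53 ] 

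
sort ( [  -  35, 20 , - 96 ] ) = [- 96,-35 , 20 ]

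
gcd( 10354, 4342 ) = 334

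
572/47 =572/47 = 12.17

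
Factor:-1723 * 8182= - 2^1* 1723^1 * 4091^1=- 14097586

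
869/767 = 1 + 102/767  =  1.13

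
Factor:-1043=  - 7^1*149^1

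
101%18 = 11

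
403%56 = 11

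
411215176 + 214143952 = 625359128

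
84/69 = 1  +  5/23 = 1.22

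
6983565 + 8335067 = 15318632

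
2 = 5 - 3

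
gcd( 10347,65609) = 1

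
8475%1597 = 490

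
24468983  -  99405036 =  - 74936053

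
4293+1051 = 5344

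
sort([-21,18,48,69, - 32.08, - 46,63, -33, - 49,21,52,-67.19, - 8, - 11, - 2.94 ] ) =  [ - 67.19, - 49, - 46,-33, - 32.08, - 21, - 11, - 8, - 2.94 , 18, 21,48,52, 63, 69 ] 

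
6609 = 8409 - 1800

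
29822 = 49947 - 20125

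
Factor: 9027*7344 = 66294288 = 2^4*3^5 * 17^2 * 59^1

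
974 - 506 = 468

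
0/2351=0 = 0.00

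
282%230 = 52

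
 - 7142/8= - 893 + 1/4 = - 892.75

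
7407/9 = 823 = 823.00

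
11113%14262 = 11113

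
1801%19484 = 1801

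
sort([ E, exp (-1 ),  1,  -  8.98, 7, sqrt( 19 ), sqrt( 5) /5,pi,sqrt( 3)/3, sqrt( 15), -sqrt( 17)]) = [ - 8.98, -sqrt(17),exp( - 1),sqrt( 5)/5, sqrt (3 )/3,1, E,pi,  sqrt ( 15), sqrt( 19), 7]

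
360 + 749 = 1109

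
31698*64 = 2028672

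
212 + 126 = 338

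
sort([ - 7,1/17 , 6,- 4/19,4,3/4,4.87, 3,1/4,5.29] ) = [ - 7,-4/19,1/17,  1/4,3/4,3,4, 4.87,5.29,6]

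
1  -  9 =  - 8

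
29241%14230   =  781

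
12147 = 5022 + 7125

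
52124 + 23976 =76100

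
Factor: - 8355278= -2^1*83^1*50333^1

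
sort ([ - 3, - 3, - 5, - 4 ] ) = [ - 5,  -  4, - 3,-3]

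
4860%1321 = 897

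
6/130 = 3/65=0.05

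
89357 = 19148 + 70209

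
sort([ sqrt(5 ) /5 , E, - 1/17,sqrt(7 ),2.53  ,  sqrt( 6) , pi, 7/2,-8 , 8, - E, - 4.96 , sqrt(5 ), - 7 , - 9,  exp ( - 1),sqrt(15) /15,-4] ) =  [ - 9 , - 8, - 7 , - 4.96,-4, - E,- 1/17,sqrt(15)/15 , exp( - 1) , sqrt( 5 ) /5 , sqrt ( 5) , sqrt( 6 ), 2.53 , sqrt(7 ),  E,pi,  7/2, 8] 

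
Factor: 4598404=2^2 * 1149601^1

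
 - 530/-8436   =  265/4218 = 0.06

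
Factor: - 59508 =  - 2^2*3^3*19^1*29^1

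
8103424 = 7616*1064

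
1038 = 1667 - 629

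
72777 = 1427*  51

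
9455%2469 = 2048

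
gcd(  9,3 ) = 3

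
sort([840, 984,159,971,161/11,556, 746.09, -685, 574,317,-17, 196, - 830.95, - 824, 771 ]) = [ - 830.95, - 824, - 685  , - 17, 161/11,  159, 196, 317, 556 , 574, 746.09, 771, 840, 971,984 ] 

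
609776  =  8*76222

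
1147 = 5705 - 4558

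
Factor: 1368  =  2^3*3^2*19^1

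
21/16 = 1 + 5/16 = 1.31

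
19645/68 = 19645/68 = 288.90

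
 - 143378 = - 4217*34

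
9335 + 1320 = 10655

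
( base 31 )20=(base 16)3E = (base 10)62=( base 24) 2E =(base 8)76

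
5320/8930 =28/47 = 0.60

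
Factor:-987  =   - 3^1 * 7^1 *47^1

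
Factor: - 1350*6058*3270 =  - 2^3*3^4*5^3*13^1*109^1 * 233^1=- 26743041000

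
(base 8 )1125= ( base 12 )419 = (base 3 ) 211010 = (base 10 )597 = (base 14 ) 309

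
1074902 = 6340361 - 5265459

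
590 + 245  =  835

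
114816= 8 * 14352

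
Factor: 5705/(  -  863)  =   - 5^1  *  7^1*163^1 * 863^(-1)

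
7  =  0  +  7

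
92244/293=92244/293 =314.83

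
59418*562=33392916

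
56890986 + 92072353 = 148963339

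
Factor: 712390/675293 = 2^1 * 5^1 *7^1*67^(-1) * 10079^( - 1 )*10177^1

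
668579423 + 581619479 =1250198902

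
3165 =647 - -2518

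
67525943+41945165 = 109471108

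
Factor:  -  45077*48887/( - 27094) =3741391/46 =2^(- 1)*23^( - 1) * 83^1 * 45077^1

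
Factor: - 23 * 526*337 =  - 4077026 = - 2^1*23^1*263^1 * 337^1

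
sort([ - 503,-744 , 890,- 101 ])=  [ - 744, - 503, - 101,890]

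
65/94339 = 65/94339 = 0.00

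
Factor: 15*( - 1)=  -  15 = - 3^1*5^1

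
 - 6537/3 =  - 2179 = - 2179.00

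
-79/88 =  - 79/88= - 0.90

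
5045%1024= 949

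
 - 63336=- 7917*8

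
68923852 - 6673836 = 62250016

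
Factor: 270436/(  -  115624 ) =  - 697/298   =  -2^( - 1)*17^1*41^1*149^(  -  1)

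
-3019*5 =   -  15095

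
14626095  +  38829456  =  53455551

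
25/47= 25/47 = 0.53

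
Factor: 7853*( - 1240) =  - 2^3 *5^1 * 31^1*7853^1= - 9737720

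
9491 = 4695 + 4796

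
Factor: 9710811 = 3^2*11^1*47^1*2087^1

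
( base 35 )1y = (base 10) 69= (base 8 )105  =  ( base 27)2f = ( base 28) 2d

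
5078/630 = 8+19/315  =  8.06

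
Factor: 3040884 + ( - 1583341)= 1457543  =  137^1*10639^1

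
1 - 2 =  - 1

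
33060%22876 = 10184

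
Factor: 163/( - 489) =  - 1/3 = - 3^( - 1) 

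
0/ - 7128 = 0/1= - 0.00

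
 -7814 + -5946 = -13760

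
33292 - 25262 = 8030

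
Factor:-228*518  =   - 118104 = -2^3*3^1*7^1*19^1 * 37^1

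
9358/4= 2339 + 1/2 = 2339.50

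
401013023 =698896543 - 297883520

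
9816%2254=800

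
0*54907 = 0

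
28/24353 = 4/3479 = 0.00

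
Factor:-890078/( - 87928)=2^( - 2 )*7^1*29^(-1)*379^( - 1)*63577^1  =  445039/43964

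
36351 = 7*5193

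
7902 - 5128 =2774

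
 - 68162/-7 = 68162/7 = 9737.43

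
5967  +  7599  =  13566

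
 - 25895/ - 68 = 25895/68 =380.81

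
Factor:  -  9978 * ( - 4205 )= 2^1*3^1*5^1*29^2*1663^1=41957490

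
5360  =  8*670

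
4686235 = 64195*73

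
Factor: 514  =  2^1*257^1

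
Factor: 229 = 229^1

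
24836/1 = 24836 =24836.00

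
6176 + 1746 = 7922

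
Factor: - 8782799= - 59^1 * 148861^1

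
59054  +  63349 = 122403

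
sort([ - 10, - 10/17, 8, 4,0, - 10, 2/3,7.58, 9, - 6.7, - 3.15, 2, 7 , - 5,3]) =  [ - 10, - 10, - 6.7, - 5 ,-3.15,  -  10/17, 0, 2/3, 2, 3, 4, 7 , 7.58, 8, 9 ] 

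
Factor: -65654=-2^1*17^1 * 1931^1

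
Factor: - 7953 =  -  3^1*11^1*241^1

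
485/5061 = 485/5061 = 0.10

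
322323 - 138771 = 183552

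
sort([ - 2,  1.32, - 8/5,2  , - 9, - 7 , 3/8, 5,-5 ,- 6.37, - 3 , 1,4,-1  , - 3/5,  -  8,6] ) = [ - 9, - 8,  -  7 , - 6.37, - 5, - 3,-2 , - 8/5,  -  1, - 3/5,3/8,1, 1.32,2,4, 5,6 ]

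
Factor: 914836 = 2^2*13^1 *73^1*241^1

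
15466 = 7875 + 7591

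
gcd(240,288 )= 48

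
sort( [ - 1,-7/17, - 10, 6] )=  [ - 10, -1,-7/17 , 6]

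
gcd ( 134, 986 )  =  2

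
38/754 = 19/377= 0.05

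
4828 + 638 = 5466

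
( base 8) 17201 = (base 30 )8k9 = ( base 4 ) 1322001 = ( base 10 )7809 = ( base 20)ja9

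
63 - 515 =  - 452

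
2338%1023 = 292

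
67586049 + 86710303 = 154296352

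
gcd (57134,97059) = 1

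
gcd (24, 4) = 4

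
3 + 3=6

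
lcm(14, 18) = 126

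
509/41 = 12+17/41 = 12.41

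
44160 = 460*96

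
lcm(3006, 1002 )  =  3006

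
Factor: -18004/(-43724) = 7^1 *17^( - 1 ) = 7/17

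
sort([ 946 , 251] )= [ 251,946] 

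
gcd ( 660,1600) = 20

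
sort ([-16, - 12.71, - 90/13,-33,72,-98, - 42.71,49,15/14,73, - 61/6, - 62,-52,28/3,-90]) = [ - 98, -90,- 62,- 52, - 42.71, - 33,-16,-12.71, - 61/6, - 90/13, 15/14,28/3,49, 72,73 ]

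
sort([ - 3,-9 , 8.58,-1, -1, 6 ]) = [ -9,  -  3, -1, - 1,6,8.58 ]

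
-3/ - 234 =1/78 =0.01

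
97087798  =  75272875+21814923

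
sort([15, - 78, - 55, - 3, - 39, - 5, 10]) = [ - 78,-55, - 39 , - 5, - 3,10,  15 ] 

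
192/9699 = 64/3233= 0.02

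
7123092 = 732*9731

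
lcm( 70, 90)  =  630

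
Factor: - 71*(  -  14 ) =994 = 2^1*7^1*71^1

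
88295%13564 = 6911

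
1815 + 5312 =7127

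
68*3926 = 266968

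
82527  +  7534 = 90061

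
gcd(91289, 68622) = 1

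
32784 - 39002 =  - 6218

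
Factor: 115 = 5^1*23^1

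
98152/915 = 98152/915=107.27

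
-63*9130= - 575190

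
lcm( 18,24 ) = 72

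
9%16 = 9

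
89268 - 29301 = 59967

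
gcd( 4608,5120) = 512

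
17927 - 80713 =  - 62786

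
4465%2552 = 1913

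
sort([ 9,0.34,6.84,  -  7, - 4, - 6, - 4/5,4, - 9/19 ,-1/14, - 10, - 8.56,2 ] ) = [ - 10, - 8.56, -7,  -  6,-4,  -  4/5,- 9/19 , - 1/14, 0.34,2,4,  6.84,9]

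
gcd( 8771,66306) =1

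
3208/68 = 47 + 3/17 = 47.18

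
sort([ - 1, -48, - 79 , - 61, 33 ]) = [- 79 ,- 61,  -  48, -1,  33] 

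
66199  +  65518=131717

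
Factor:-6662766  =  -2^1*3^1*11^1*157^1  *  643^1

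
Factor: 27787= 37^1*751^1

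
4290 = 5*858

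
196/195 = 196/195 = 1.01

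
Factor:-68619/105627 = -89^1*137^(-1) = - 89/137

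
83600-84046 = -446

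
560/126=40/9 = 4.44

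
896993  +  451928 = 1348921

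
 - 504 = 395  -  899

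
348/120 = 29/10 = 2.90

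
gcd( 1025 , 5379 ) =1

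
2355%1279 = 1076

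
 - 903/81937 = -1  +  81034/81937 = -0.01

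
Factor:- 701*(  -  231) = 3^1*7^1 *11^1 * 701^1 = 161931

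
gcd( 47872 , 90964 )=4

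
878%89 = 77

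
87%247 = 87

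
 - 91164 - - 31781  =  -59383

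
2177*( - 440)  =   - 957880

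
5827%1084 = 407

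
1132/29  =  39+ 1/29 = 39.03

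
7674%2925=1824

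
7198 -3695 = 3503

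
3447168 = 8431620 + - 4984452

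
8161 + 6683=14844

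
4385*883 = 3871955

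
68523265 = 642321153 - 573797888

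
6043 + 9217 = 15260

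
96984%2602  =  710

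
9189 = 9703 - 514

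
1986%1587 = 399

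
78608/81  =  78608/81 = 970.47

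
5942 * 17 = 101014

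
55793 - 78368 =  - 22575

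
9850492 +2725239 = 12575731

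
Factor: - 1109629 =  - 1109629^1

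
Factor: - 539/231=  - 3^(- 1)*7^1 = - 7/3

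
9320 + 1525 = 10845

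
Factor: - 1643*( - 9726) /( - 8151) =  - 5326606/2717 = - 2^1*11^( - 1) *13^( - 1) * 19^( - 1 )*31^1*53^1*1621^1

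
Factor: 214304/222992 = 74/77 = 2^1*7^(- 1 ) * 11^( - 1 )*37^1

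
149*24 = 3576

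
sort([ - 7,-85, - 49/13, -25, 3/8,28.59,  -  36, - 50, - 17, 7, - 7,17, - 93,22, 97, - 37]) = [ - 93, - 85, - 50,- 37,- 36, - 25,  -  17, - 7, - 7,-49/13,3/8, 7,17,22, 28.59,  97 ]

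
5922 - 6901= -979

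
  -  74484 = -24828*3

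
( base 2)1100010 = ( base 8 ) 142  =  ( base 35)2S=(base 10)98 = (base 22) 4A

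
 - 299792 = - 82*3656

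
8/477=8/477 = 0.02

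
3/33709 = 3/33709 = 0.00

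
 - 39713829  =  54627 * ( - 727)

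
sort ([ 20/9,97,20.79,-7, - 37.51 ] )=[ - 37.51, - 7, 20/9,20.79, 97 ] 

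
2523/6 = 420 + 1/2 = 420.50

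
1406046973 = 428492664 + 977554309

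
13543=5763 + 7780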